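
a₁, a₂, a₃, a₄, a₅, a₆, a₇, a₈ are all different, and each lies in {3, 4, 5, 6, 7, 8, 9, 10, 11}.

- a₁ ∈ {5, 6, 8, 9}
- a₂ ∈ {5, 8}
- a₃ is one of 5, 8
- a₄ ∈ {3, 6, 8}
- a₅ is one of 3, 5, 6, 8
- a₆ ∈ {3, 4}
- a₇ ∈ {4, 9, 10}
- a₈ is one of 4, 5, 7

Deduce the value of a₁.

9

The 8 variables together cover exactly {3, 4, 5, 6, 7, 8, 9, 10} — 8 values for 8 variables — and 7 appears only in a₈'s list, so a₈ = 7.
The 7 still-open variables draw from only 7 values {3, 4, 5, 6, 8, 9, 10}, so each is used; only a₇ can be 10, hence a₇ = 10.
The 6 still-open variables together cover exactly {3, 4, 5, 6, 8, 9} — 6 values for 6 variables — and 4 appears only in a₆'s list, so a₆ = 4.
The 5 still-open variables draw from only 5 values {3, 5, 6, 8, 9}, so each is used; only a₁ can be 9, hence a₁ = 9.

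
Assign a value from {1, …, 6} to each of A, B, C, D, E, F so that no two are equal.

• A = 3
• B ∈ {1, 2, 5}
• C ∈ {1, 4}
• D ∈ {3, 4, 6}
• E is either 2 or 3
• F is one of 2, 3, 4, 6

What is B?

A must be 3 (only option left). So D, E, F can't be 3.
That leaves E = 2. So B, F can't be 2.
Among the 4 still-open variables, 5 fits only B (and all 4 values in {1, 4, 5, 6} must be used), so B = 5.

5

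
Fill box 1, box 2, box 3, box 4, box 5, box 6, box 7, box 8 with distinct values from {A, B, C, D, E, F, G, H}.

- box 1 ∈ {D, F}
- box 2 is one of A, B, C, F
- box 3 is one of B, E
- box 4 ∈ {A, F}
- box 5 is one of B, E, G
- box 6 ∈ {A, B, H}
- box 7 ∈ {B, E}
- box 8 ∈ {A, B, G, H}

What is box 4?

F

The 8 variables draw from only 8 values {A, B, C, D, E, F, G, H}, so each is used; only box 2 can be C, hence box 2 = C.
Among the 7 still-open variables, D fits only box 1 (and all 7 values in {A, B, D, E, F, G, H} must be used), so box 1 = D.
The 6 still-open variables draw from only 6 values {A, B, E, F, G, H}, so each is used; only box 4 can be F, hence box 4 = F.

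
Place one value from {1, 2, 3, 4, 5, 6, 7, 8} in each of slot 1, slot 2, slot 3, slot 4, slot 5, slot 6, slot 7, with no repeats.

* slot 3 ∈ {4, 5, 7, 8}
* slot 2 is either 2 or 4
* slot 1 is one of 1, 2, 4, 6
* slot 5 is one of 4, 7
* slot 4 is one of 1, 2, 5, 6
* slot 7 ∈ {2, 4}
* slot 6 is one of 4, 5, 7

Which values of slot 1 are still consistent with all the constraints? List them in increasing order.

1, 6

The 7 variables draw from only 7 values {1, 2, 4, 5, 6, 7, 8}, so each is used; only slot 3 can be 8, hence slot 3 = 8.
slot 2 and slot 7 share exactly the 2 values {2, 4}; by pigeonhole those values go to them, so strike 2, 4 from slot 1, slot 4, slot 5, slot 6.
That leaves slot 5 = 7. Eliminate 7 elsewhere: slot 6.
slot 6 must be 5 (only option left). Eliminate 5 elsewhere: slot 4.
No further eliminations apply; slot 1 can still be any of 1, 6.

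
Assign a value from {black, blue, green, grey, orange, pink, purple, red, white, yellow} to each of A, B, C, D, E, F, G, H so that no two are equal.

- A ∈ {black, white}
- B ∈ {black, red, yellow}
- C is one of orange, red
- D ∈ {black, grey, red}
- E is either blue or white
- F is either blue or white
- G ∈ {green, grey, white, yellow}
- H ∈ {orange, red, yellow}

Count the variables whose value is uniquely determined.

Among the 8 variables, green fits only G (and all 8 values in {black, blue, green, grey, orange, red, white, yellow} must be used), so G = green.
Among the 7 still-open variables, grey fits only D (and all 7 values in {black, blue, grey, orange, red, white, yellow} must be used), so D = grey.
The 2 variables E and F are confined to {blue, white}, which locks those values in; drop them from A.
A must be black (only option left). Eliminate black elsewhere: B.
Determined: A=black, D=grey, G=green. The other variables each still have more than one consistent value. That makes 3.

3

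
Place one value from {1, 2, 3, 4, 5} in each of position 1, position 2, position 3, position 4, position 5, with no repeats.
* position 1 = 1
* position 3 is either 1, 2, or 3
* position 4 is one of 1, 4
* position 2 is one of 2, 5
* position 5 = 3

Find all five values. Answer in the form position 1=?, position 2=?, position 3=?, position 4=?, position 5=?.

position 1=1, position 2=5, position 3=2, position 4=4, position 5=3

position 1 has just one choice, so position 1 = 1. Strike 1 from position 3, position 4.
position 4 must be 4 (only option left).
position 5 has just one choice, so position 5 = 3. Strike 3 from position 3.
position 3 must be 2 (only option left). So position 2 can't be 2.
position 2 has just one choice, so position 2 = 5.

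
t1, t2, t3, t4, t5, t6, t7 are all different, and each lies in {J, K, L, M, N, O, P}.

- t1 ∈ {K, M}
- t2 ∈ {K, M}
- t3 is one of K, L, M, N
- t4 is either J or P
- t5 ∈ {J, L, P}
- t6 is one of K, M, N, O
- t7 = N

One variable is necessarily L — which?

t3

t7's domain is down to {N}, so t7 = N. Remove N from t3, t6.
The 6 still-open variables draw from only 6 values {J, K, L, M, O, P}, so each is used; only t6 can be O, hence t6 = O.
The 2 variables t1 and t2 are confined to {K, M}, which locks those values in; drop them from t3.
So L goes to t3.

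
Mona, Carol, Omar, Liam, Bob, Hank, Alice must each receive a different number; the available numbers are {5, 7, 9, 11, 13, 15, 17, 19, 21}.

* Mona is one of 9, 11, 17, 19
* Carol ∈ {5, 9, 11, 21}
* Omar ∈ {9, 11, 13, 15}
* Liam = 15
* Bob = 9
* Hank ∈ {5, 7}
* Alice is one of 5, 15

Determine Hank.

7

Liam must be 15 (only option left). So Omar, Alice can't be 15.
Bob has just one choice, so Bob = 9. So Mona, Carol, Omar can't be 9.
Alice must be 5 (only option left). Remove 5 from Carol, Hank.
So Hank = 7.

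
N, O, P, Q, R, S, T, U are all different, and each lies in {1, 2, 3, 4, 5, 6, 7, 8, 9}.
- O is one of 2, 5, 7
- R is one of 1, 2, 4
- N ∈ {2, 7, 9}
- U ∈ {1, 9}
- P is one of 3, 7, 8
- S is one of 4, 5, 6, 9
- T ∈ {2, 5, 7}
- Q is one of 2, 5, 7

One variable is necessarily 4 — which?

O, Q, T between them cover only {2, 5, 7} — a naked triple. Remove those values from N, P, R, S.
N's domain is down to {9}, so N = 9. Strike 9 from S, U.
That leaves U = 1. Eliminate 1 elsewhere: R.
So 4 goes to R.

R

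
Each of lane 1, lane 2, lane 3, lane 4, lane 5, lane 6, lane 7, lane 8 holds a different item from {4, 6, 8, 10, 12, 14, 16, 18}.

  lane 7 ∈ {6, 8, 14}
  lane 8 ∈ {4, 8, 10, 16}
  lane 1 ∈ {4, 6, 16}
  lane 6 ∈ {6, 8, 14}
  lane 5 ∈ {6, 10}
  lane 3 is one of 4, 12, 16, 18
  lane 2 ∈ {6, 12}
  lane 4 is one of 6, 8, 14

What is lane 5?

Among the 8 variables, 18 fits only lane 3 (and all 8 values in {4, 6, 8, 10, 12, 14, 16, 18} must be used), so lane 3 = 18.
The 7 still-open variables together cover exactly {4, 6, 8, 10, 12, 14, 16} — 7 values for 7 variables — and 12 appears only in lane 2's list, so lane 2 = 12.
lane 4, lane 6, lane 7 between them cover only {6, 8, 14} — a naked triple. Remove those values from lane 1, lane 5, lane 8.
So lane 5 = 10.

10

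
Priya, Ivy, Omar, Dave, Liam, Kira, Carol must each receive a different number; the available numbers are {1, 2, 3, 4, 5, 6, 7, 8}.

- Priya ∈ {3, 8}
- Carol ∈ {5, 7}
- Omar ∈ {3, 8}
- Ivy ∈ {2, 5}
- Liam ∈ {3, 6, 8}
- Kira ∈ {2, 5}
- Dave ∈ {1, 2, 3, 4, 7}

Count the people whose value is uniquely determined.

2

Priya and Omar share exactly the 2 values {3, 8}; by pigeonhole those values go to them, so strike 3, 8 from Dave, Liam.
That leaves Liam = 6.
The 2 variables Ivy and Kira are confined to {2, 5}, which locks those values in; drop them from Dave, Carol.
Carol's domain is down to {7}, so Carol = 7. Eliminate 7 elsewhere: Dave.
Determined: Liam=6, Carol=7. The other people each still have more than one consistent value. That makes 2.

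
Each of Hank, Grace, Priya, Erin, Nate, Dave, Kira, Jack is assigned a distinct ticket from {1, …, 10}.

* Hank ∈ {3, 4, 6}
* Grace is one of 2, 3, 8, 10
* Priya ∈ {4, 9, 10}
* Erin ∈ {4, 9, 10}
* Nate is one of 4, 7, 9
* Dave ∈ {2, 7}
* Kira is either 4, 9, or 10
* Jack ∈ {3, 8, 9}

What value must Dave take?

The 8 variables draw from only 8 values {2, 3, 4, 6, 7, 8, 9, 10}, so each is used; only Hank can be 6, hence Hank = 6.
Priya, Erin, Kira between them cover only {4, 9, 10} — a naked triple. Remove those values from Grace, Nate, Jack.
Nate has just one choice, so Nate = 7. So Dave can't be 7.
So Dave = 2.

2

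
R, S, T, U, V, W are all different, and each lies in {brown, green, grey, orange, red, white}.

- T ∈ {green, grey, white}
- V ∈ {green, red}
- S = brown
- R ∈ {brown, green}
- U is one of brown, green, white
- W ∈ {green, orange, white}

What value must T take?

S's domain is down to {brown}, so S = brown. Eliminate brown elsewhere: R, U.
R has just one choice, so R = green. Remove green from T, U, V, W.
U must be white (only option left). So T, W can't be white.
So T = grey.

grey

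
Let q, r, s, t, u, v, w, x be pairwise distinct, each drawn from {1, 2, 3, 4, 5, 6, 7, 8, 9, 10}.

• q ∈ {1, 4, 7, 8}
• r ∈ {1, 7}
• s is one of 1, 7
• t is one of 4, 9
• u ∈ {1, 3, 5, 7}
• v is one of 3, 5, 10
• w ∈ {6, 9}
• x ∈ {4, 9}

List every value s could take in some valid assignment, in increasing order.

1, 7

r and s between them cover only {1, 7} — a naked pair. Remove those values from q, u.
t and x share exactly the 2 values {4, 9}; by pigeonhole those values go to them, so strike 4, 9 from q, w.
q must be 8 (only option left).
That leaves w = 6.
No further eliminations apply; s can still be any of 1, 7.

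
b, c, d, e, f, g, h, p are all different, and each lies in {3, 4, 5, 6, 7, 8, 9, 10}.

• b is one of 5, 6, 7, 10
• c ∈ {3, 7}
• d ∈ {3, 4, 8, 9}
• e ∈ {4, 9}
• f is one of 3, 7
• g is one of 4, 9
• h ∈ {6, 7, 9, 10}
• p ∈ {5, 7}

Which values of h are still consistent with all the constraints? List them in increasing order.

The 8 variables together cover exactly {3, 4, 5, 6, 7, 8, 9, 10} — 8 values for 8 variables — and 8 appears only in d's list, so d = 8.
The 2 variables c and f are confined to {3, 7}, which locks those values in; drop them from b, h, p.
p's domain is down to {5}, so p = 5. So b can't be 5.
The 2 variables e and g are confined to {4, 9}, which locks those values in; drop them from h.
No further eliminations apply; h can still be any of 6, 10.

6, 10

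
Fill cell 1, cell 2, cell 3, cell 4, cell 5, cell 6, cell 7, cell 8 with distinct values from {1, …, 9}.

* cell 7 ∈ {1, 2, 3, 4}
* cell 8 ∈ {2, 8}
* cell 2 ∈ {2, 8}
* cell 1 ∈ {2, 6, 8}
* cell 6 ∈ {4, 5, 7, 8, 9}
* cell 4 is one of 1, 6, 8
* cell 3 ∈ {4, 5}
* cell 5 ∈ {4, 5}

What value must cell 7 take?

The 2 variables cell 2 and cell 8 are confined to {2, 8}, which locks those values in; drop them from cell 1, cell 4, cell 6, cell 7.
cell 1 must be 6 (only option left). Remove 6 from cell 4.
cell 4 has just one choice, so cell 4 = 1. Strike 1 from cell 7.
cell 3 and cell 5 share exactly the 2 values {4, 5}; by pigeonhole those values go to them, so strike 4, 5 from cell 6, cell 7.
So cell 7 = 3.

3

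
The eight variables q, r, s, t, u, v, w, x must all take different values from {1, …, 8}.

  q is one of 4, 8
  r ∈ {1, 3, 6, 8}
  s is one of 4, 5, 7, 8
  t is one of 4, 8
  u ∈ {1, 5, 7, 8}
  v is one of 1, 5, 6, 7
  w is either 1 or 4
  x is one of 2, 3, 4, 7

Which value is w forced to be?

1

The 8 variables together cover exactly {1, 2, 3, 4, 5, 6, 7, 8} — 8 values for 8 variables — and 2 appears only in x's list, so x = 2.
The 7 still-open variables together cover exactly {1, 3, 4, 5, 6, 7, 8} — 7 values for 7 variables — and 3 appears only in r's list, so r = 3.
Among the 6 still-open variables, 6 fits only v (and all 6 values in {1, 4, 5, 6, 7, 8} must be used), so v = 6.
q and t share exactly the 2 values {4, 8}; by pigeonhole those values go to them, so strike 4, 8 from s, u, w.
So w = 1.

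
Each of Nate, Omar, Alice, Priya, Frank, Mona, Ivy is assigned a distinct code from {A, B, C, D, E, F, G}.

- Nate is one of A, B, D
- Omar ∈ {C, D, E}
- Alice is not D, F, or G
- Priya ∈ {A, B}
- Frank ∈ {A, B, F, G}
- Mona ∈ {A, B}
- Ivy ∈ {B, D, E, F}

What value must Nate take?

Among the 7 variables, G fits only Frank (and all 7 values in {A, B, C, D, E, F, G} must be used), so Frank = G.
Among the 6 still-open variables, F fits only Ivy (and all 6 values in {A, B, C, D, E, F} must be used), so Ivy = F.
Priya and Mona share exactly the 2 values {A, B}; by pigeonhole those values go to them, so strike A, B from Nate, Alice.
So Nate = D.

D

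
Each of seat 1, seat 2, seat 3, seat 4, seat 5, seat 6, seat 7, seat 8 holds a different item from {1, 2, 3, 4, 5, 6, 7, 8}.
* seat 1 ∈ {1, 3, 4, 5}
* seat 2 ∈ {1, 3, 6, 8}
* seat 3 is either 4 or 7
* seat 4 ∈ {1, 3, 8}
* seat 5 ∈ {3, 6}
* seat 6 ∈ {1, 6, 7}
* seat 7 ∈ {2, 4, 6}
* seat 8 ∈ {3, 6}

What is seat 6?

7

The 8 variables draw from only 8 values {1, 2, 3, 4, 5, 6, 7, 8}, so each is used; only seat 7 can be 2, hence seat 7 = 2.
The 7 still-open variables together cover exactly {1, 3, 4, 5, 6, 7, 8} — 7 values for 7 variables — and 5 appears only in seat 1's list, so seat 1 = 5.
The 6 still-open variables draw from only 6 values {1, 3, 4, 6, 7, 8}, so each is used; only seat 3 can be 4, hence seat 3 = 4.
The 5 still-open variables draw from only 5 values {1, 3, 6, 7, 8}, so each is used; only seat 6 can be 7, hence seat 6 = 7.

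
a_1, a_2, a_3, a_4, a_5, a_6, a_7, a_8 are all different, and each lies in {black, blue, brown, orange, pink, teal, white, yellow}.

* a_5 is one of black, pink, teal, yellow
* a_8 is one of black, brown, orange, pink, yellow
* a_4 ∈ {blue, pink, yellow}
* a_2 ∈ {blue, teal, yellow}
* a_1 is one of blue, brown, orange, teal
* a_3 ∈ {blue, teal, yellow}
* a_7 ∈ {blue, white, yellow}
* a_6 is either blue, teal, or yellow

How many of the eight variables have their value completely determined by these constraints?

3

Among the 8 variables, white fits only a_7 (and all 8 values in {black, blue, brown, orange, pink, teal, white, yellow} must be used), so a_7 = white.
The 3 variables a_2, a_3, a_6 are confined to {blue, teal, yellow}, which locks those values in; drop them from a_1, a_4, a_5, a_8.
a_4 must be pink (only option left). Eliminate pink elsewhere: a_5, a_8.
a_5 must be black (only option left). Remove black from a_8.
Determined: a_4=pink, a_5=black, a_7=white. The other variables each still have more than one consistent value. That makes 3.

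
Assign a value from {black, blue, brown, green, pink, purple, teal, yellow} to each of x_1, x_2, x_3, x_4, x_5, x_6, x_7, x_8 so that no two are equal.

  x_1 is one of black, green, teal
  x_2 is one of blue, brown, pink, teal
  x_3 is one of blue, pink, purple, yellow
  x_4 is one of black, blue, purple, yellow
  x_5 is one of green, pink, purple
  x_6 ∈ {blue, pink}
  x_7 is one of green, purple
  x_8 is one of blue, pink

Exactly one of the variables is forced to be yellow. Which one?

The 8 variables draw from only 8 values {black, blue, brown, green, pink, purple, teal, yellow}, so each is used; only x_2 can be brown, hence x_2 = brown.
The 7 still-open variables draw from only 7 values {black, blue, green, pink, purple, teal, yellow}, so each is used; only x_1 can be teal, hence x_1 = teal.
The 6 still-open variables together cover exactly {black, blue, green, pink, purple, yellow} — 6 values for 6 variables — and black appears only in x_4's list, so x_4 = black.
The 5 still-open variables draw from only 5 values {blue, green, pink, purple, yellow}, so each is used; only x_3 can be yellow, hence x_3 = yellow.

x_3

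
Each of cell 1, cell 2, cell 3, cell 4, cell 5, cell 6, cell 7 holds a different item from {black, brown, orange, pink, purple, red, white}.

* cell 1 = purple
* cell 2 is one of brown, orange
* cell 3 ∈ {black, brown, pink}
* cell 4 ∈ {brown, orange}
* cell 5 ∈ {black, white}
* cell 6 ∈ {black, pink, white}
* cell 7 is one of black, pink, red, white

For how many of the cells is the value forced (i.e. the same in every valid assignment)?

2

cell 1 must be purple (only option left).
The 6 still-open variables draw from only 6 values {black, brown, orange, pink, red, white}, so each is used; only cell 7 can be red, hence cell 7 = red.
cell 2 and cell 4 between them cover only {brown, orange} — a naked pair. Remove those values from cell 3.
Determined: cell 1=purple, cell 7=red. The other cells each still have more than one consistent value. That makes 2.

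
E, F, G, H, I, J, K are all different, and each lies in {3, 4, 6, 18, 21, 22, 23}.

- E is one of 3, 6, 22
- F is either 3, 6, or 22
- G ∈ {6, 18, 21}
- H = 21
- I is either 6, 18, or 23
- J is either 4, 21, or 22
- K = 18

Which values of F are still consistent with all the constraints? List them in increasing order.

H's domain is down to {21}, so H = 21. Remove 21 from G, J.
K's domain is down to {18}, so K = 18. Eliminate 18 elsewhere: G, I.
G has just one choice, so G = 6. So E, F, I can't be 6.
I must be 23 (only option left).
Among the 3 still-open variables, 4 fits only J (and all 3 values in {3, 4, 22} must be used), so J = 4.
No further eliminations apply; F can still be any of 3, 22.

3, 22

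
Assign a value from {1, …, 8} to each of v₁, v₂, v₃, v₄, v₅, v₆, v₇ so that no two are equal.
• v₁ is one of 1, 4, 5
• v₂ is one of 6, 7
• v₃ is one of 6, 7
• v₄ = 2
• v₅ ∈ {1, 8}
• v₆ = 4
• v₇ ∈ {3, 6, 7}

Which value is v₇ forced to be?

3

v₄'s domain is down to {2}, so v₄ = 2.
v₆'s domain is down to {4}, so v₆ = 4. Strike 4 from v₁.
v₂ and v₃ share exactly the 2 values {6, 7}; by pigeonhole those values go to them, so strike 6, 7 from v₇.
So v₇ = 3.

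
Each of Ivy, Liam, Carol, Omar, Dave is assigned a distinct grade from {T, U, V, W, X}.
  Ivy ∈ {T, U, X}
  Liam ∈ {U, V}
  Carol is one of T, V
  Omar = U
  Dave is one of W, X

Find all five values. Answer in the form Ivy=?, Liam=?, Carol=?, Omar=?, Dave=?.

Ivy=X, Liam=V, Carol=T, Omar=U, Dave=W

Omar has just one choice, so Omar = U. Eliminate U elsewhere: Ivy, Liam.
Liam has just one choice, so Liam = V. Strike V from Carol.
Carol's domain is down to {T}, so Carol = T. Eliminate T elsewhere: Ivy.
Ivy must be X (only option left). Strike X from Dave.
Dave's domain is down to {W}, so Dave = W.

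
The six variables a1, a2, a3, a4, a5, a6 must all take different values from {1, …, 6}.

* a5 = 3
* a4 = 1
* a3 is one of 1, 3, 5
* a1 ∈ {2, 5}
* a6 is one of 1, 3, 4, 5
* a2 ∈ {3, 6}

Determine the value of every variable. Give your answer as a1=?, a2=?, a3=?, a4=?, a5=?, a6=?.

a4's domain is down to {1}, so a4 = 1. Eliminate 1 elsewhere: a3, a6.
a5 has just one choice, so a5 = 3. Eliminate 3 elsewhere: a2, a3, a6.
That leaves a2 = 6.
a3 must be 5 (only option left). Remove 5 from a1, a6.
That leaves a6 = 4.
That leaves a1 = 2.

a1=2, a2=6, a3=5, a4=1, a5=3, a6=4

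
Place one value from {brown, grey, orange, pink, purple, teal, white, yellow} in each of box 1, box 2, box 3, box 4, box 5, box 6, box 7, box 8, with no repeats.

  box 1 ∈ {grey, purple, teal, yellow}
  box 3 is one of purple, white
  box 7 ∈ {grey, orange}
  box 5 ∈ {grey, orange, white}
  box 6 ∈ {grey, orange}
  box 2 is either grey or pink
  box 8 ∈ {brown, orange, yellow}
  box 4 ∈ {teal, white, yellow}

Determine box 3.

purple

Among the 8 variables, brown fits only box 8 (and all 8 values in {brown, grey, orange, pink, purple, teal, white, yellow} must be used), so box 8 = brown.
The 7 still-open variables together cover exactly {grey, orange, pink, purple, teal, white, yellow} — 7 values for 7 variables — and pink appears only in box 2's list, so box 2 = pink.
box 6 and box 7 between them cover only {grey, orange} — a naked pair. Remove those values from box 1, box 5.
box 5's domain is down to {white}, so box 5 = white. Remove white from box 3, box 4.
So box 3 = purple.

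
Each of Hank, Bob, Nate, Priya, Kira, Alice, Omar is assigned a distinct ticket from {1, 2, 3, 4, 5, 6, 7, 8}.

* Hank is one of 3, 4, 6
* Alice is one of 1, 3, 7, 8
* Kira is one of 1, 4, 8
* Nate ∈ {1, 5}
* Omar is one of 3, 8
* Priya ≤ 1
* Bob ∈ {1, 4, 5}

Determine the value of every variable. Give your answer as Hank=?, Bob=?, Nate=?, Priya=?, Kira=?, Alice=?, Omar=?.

Priya's domain is down to {1}, so Priya = 1. Remove 1 from Bob, Nate, Kira, Alice.
Nate's domain is down to {5}, so Nate = 5. So Bob can't be 5.
Bob must be 4 (only option left). Strike 4 from Hank, Kira.
Kira must be 8 (only option left). Remove 8 from Alice, Omar.
Omar must be 3 (only option left). Strike 3 from Hank, Alice.
Hank must be 6 (only option left).
That leaves Alice = 7.

Hank=6, Bob=4, Nate=5, Priya=1, Kira=8, Alice=7, Omar=3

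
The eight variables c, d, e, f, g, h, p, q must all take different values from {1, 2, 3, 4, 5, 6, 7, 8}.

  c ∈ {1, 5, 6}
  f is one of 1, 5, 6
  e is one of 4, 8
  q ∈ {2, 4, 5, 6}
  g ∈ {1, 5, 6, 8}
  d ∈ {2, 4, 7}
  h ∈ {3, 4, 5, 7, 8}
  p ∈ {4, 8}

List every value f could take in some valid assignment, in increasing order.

1, 5, 6

The 8 variables together cover exactly {1, 2, 3, 4, 5, 6, 7, 8} — 8 values for 8 variables — and 3 appears only in h's list, so h = 3.
The 7 still-open variables together cover exactly {1, 2, 4, 5, 6, 7, 8} — 7 values for 7 variables — and 7 appears only in d's list, so d = 7.
The 6 still-open variables draw from only 6 values {1, 2, 4, 5, 6, 8}, so each is used; only q can be 2, hence q = 2.
e and p share exactly the 2 values {4, 8}; by pigeonhole those values go to them, so strike 4, 8 from g.
No further eliminations apply; f can still be any of 1, 5, 6.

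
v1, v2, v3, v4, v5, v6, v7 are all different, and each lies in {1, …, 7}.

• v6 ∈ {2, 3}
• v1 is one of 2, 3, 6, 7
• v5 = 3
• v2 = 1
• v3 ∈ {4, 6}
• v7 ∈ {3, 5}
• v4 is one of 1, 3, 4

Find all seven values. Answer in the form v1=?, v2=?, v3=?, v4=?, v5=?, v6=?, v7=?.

v2 has just one choice, so v2 = 1. Remove 1 from v4.
That leaves v5 = 3. Strike 3 from v1, v4, v6, v7.
v6's domain is down to {2}, so v6 = 2. So v1 can't be 2.
v7's domain is down to {5}, so v7 = 5.
v4 must be 4 (only option left). Remove 4 from v3.
v3 has just one choice, so v3 = 6. Remove 6 from v1.
v1 has just one choice, so v1 = 7.

v1=7, v2=1, v3=6, v4=4, v5=3, v6=2, v7=5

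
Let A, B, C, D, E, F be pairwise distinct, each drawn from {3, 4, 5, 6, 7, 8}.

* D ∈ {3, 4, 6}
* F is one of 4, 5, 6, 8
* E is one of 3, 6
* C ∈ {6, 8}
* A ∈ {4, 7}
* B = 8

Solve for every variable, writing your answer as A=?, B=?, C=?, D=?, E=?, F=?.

A=7, B=8, C=6, D=4, E=3, F=5

B's domain is down to {8}, so B = 8. Eliminate 8 elsewhere: C, F.
That leaves C = 6. Eliminate 6 elsewhere: D, E, F.
E must be 3 (only option left). Eliminate 3 elsewhere: D.
That leaves D = 4. Strike 4 from A, F.
F has just one choice, so F = 5.
A must be 7 (only option left).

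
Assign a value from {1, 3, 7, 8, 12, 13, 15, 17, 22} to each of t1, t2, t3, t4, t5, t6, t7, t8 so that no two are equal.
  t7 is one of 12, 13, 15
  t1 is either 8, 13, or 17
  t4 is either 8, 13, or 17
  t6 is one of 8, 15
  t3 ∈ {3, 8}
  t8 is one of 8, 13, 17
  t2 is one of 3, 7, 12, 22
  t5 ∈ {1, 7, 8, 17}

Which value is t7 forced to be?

The 3 variables t1, t4, t8 are confined to {8, 13, 17}, which locks those values in; drop them from t3, t5, t6, t7.
t3's domain is down to {3}, so t3 = 3. So t2 can't be 3.
t6 must be 15 (only option left). So t7 can't be 15.
So t7 = 12.

12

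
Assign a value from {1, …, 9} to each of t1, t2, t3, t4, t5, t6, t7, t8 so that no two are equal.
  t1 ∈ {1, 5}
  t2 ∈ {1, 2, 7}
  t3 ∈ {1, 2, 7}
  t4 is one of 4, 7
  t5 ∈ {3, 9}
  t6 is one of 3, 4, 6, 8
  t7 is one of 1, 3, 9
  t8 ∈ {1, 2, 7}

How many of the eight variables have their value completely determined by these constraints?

t2, t3, t8 share exactly the 3 values {1, 2, 7}; by pigeonhole those values go to them, so strike 1, 2, 7 from t1, t4, t7.
t1 must be 5 (only option left).
t4's domain is down to {4}, so t4 = 4. Strike 4 from t6.
t5 and t7 between them cover only {3, 9} — a naked pair. Remove those values from t6.
Determined: t1=5, t4=4. The other variables each still have more than one consistent value. That makes 2.

2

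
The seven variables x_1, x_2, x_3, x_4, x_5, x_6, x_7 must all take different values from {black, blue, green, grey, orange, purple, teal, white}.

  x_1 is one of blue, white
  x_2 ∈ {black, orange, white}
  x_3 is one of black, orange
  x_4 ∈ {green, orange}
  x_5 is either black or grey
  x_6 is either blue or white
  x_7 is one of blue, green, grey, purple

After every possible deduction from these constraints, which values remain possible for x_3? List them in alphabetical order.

Among the 7 variables, purple fits only x_7 (and all 7 values in {black, blue, green, grey, orange, purple, white} must be used), so x_7 = purple.
The 6 still-open variables together cover exactly {black, blue, green, grey, orange, white} — 6 values for 6 variables — and green appears only in x_4's list, so x_4 = green.
Among the 5 still-open variables, grey fits only x_5 (and all 5 values in {black, blue, grey, orange, white} must be used), so x_5 = grey.
The 2 variables x_1 and x_6 are confined to {blue, white}, which locks those values in; drop them from x_2.
No further eliminations apply; x_3 can still be any of black, orange.

black, orange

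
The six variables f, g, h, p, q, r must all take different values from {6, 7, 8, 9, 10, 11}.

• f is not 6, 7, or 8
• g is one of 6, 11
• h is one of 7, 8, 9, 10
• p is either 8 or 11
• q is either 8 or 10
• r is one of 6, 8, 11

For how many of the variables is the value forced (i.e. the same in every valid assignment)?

Among the 6 variables, 7 fits only h (and all 6 values in {6, 7, 8, 9, 10, 11} must be used), so h = 7.
The 5 still-open variables draw from only 5 values {6, 8, 9, 10, 11}, so each is used; only f can be 9, hence f = 9.
Among the 4 still-open variables, 10 fits only q (and all 4 values in {6, 8, 10, 11} must be used), so q = 10.
Determined: f=9, h=7, q=10. The other variables each still have more than one consistent value. That makes 3.

3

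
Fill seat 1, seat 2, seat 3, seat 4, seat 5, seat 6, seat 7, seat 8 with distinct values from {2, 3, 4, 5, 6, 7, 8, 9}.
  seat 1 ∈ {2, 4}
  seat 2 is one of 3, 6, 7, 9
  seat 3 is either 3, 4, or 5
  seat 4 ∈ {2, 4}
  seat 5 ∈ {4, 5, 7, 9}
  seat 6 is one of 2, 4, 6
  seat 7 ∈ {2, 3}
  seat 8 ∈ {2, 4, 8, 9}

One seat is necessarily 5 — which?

Among the 8 variables, 8 fits only seat 8 (and all 8 values in {2, 3, 4, 5, 6, 7, 8, 9} must be used), so seat 8 = 8.
seat 1 and seat 4 share exactly the 2 values {2, 4}; by pigeonhole those values go to them, so strike 2, 4 from seat 3, seat 5, seat 6, seat 7.
seat 6's domain is down to {6}, so seat 6 = 6. So seat 2 can't be 6.
That leaves seat 7 = 3. So seat 2, seat 3 can't be 3.
So 5 goes to seat 3.

seat 3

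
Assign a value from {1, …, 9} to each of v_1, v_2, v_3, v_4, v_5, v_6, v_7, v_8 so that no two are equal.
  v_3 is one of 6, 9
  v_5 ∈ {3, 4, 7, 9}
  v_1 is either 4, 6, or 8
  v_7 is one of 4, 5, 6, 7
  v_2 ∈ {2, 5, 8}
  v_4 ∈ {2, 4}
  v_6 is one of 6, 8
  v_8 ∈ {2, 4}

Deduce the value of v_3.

9

The 8 variables draw from only 8 values {2, 3, 4, 5, 6, 7, 8, 9}, so each is used; only v_5 can be 3, hence v_5 = 3.
Among the 7 still-open variables, 7 fits only v_7 (and all 7 values in {2, 4, 5, 6, 7, 8, 9} must be used), so v_7 = 7.
Among the 6 still-open variables, 5 fits only v_2 (and all 6 values in {2, 4, 5, 6, 8, 9} must be used), so v_2 = 5.
Among the 5 still-open variables, 9 fits only v_3 (and all 5 values in {2, 4, 6, 8, 9} must be used), so v_3 = 9.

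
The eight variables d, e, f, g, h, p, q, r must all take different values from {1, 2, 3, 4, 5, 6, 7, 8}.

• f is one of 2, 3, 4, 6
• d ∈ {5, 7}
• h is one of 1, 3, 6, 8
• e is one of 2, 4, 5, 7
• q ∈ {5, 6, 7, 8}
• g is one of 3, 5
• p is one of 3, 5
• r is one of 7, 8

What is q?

The 8 variables together cover exactly {1, 2, 3, 4, 5, 6, 7, 8} — 8 values for 8 variables — and 1 appears only in h's list, so h = 1.
The 2 variables g and p are confined to {3, 5}, which locks those values in; drop them from d, e, f, q.
d has just one choice, so d = 7. So e, q, r can't be 7.
r must be 8 (only option left). Remove 8 from q.
So q = 6.

6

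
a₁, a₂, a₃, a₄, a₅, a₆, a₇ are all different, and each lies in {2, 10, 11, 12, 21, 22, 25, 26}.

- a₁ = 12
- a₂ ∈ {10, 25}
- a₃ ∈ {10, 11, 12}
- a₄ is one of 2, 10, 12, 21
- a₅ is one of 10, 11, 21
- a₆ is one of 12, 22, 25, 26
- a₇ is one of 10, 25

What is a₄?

a₁ must be 12 (only option left). Strike 12 from a₃, a₄, a₆.
a₂ and a₇ between them cover only {10, 25} — a naked pair. Remove those values from a₃, a₄, a₅, a₆.
That leaves a₃ = 11. So a₅ can't be 11.
a₅'s domain is down to {21}, so a₅ = 21. Remove 21 from a₄.
So a₄ = 2.

2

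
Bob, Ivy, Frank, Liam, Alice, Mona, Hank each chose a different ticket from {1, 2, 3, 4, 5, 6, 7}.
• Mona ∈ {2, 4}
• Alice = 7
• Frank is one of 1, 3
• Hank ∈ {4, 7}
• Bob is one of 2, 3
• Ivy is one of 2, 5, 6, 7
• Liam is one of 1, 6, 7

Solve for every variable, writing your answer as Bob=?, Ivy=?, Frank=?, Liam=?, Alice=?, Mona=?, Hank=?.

Alice must be 7 (only option left). Remove 7 from Ivy, Liam, Hank.
Hank must be 4 (only option left). So Mona can't be 4.
Mona must be 2 (only option left). Remove 2 from Bob, Ivy.
Bob has just one choice, so Bob = 3. So Frank can't be 3.
Frank has just one choice, so Frank = 1. Strike 1 from Liam.
Liam has just one choice, so Liam = 6. Remove 6 from Ivy.
Ivy must be 5 (only option left).

Bob=3, Ivy=5, Frank=1, Liam=6, Alice=7, Mona=2, Hank=4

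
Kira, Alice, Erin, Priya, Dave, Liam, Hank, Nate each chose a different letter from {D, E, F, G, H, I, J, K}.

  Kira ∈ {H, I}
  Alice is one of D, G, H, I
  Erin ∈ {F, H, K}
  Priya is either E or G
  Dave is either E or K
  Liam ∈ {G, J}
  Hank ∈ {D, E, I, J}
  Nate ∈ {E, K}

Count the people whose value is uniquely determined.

Among the 8 variables, F fits only Erin (and all 8 values in {D, E, F, G, H, I, J, K} must be used), so Erin = F.
Dave and Nate between them cover only {E, K} — a naked pair. Remove those values from Priya, Hank.
Priya must be G (only option left). Eliminate G elsewhere: Alice, Liam.
Liam must be J (only option left). Eliminate J elsewhere: Hank.
Determined: Erin=F, Priya=G, Liam=J. The other people each still have more than one consistent value. That makes 3.

3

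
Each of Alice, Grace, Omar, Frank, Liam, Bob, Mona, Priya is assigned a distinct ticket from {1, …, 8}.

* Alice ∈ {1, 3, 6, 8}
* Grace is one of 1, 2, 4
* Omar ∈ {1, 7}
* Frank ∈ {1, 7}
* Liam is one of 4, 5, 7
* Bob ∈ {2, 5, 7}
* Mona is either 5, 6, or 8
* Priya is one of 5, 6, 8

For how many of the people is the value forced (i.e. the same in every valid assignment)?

The 8 variables together cover exactly {1, 2, 3, 4, 5, 6, 7, 8} — 8 values for 8 variables — and 3 appears only in Alice's list, so Alice = 3.
Omar and Frank between them cover only {1, 7} — a naked pair. Remove those values from Grace, Liam, Bob.
Grace, Liam, Bob between them cover only {2, 4, 5} — a naked triple. Remove those values from Mona, Priya.
Determined: Alice=3. The other people each still have more than one consistent value. That makes 1.

1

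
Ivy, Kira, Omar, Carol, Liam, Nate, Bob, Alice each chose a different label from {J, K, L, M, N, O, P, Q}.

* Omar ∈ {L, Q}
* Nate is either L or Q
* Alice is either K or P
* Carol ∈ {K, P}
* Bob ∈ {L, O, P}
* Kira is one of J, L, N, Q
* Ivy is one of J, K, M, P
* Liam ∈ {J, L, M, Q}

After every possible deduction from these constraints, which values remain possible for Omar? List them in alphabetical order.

L, Q

Among the 8 variables, N fits only Kira (and all 8 values in {J, K, L, M, N, O, P, Q} must be used), so Kira = N.
Among the 7 still-open variables, O fits only Bob (and all 7 values in {J, K, L, M, O, P, Q} must be used), so Bob = O.
The 2 variables Omar and Nate are confined to {L, Q}, which locks those values in; drop them from Liam.
Carol and Alice between them cover only {K, P} — a naked pair. Remove those values from Ivy.
No further eliminations apply; Omar can still be any of L, Q.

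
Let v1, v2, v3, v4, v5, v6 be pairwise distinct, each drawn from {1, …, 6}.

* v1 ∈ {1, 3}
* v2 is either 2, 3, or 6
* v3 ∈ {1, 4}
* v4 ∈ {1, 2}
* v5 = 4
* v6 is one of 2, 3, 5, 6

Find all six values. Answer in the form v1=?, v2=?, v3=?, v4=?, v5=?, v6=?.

v1=3, v2=6, v3=1, v4=2, v5=4, v6=5

v5 must be 4 (only option left). Strike 4 from v3.
v3 has just one choice, so v3 = 1. Strike 1 from v1, v4.
v4 must be 2 (only option left). Remove 2 from v2, v6.
v1 must be 3 (only option left). Strike 3 from v2, v6.
v2 has just one choice, so v2 = 6. Remove 6 from v6.
v6's domain is down to {5}, so v6 = 5.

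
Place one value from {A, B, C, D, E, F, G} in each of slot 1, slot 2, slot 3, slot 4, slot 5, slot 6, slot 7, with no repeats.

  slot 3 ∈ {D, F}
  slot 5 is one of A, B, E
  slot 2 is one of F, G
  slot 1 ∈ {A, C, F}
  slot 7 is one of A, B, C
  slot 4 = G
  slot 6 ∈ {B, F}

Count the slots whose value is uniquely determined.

5

slot 4 has just one choice, so slot 4 = G. Remove G from slot 2.
That leaves slot 2 = F. Strike F from slot 1, slot 3, slot 6.
slot 3's domain is down to {D}, so slot 3 = D.
That leaves slot 6 = B. So slot 5, slot 7 can't be B.
The 3 still-open variables draw from only 3 values {A, C, E}, so each is used; only slot 5 can be E, hence slot 5 = E.
Determined: slot 2=F, slot 3=D, slot 4=G, slot 5=E, slot 6=B. The other slots each still have more than one consistent value. That makes 5.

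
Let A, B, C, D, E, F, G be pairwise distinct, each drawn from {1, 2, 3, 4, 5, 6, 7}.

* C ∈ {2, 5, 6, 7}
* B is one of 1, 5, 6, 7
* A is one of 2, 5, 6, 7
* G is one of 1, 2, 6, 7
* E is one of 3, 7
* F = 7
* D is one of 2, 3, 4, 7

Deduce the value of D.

F has just one choice, so F = 7. Remove 7 from A, B, C, D, E, G.
E's domain is down to {3}, so E = 3. Eliminate 3 elsewhere: D.
The 5 still-open variables together cover exactly {1, 2, 4, 5, 6} — 5 values for 5 variables — and 4 appears only in D's list, so D = 4.

4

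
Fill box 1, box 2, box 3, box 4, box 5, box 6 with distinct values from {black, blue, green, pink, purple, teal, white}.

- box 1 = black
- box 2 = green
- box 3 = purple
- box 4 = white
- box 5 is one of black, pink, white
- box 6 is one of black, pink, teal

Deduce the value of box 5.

box 1's domain is down to {black}, so box 1 = black. Eliminate black elsewhere: box 5, box 6.
That leaves box 2 = green.
box 3's domain is down to {purple}, so box 3 = purple.
box 4's domain is down to {white}, so box 4 = white. So box 5 can't be white.
So box 5 = pink.

pink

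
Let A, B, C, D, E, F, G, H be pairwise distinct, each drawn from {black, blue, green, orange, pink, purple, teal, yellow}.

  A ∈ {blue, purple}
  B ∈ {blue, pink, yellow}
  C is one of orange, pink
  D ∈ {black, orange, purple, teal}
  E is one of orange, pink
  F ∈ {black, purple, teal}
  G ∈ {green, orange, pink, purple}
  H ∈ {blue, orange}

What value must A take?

purple

The 8 variables together cover exactly {black, blue, green, orange, pink, purple, teal, yellow} — 8 values for 8 variables — and green appears only in G's list, so G = green.
The 7 still-open variables together cover exactly {black, blue, orange, pink, purple, teal, yellow} — 7 values for 7 variables — and yellow appears only in B's list, so B = yellow.
The 2 variables C and E are confined to {orange, pink}, which locks those values in; drop them from D, H.
H's domain is down to {blue}, so H = blue. Strike blue from A.
So A = purple.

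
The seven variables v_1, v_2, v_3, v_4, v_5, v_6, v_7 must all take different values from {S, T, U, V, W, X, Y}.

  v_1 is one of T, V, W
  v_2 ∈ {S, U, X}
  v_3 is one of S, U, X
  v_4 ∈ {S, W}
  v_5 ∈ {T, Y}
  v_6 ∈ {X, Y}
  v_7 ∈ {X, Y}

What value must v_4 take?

W

The 7 variables draw from only 7 values {S, T, U, V, W, X, Y}, so each is used; only v_1 can be V, hence v_1 = V.
The 6 still-open variables draw from only 6 values {S, T, U, W, X, Y}, so each is used; only v_5 can be T, hence v_5 = T.
Among the 5 still-open variables, W fits only v_4 (and all 5 values in {S, U, W, X, Y} must be used), so v_4 = W.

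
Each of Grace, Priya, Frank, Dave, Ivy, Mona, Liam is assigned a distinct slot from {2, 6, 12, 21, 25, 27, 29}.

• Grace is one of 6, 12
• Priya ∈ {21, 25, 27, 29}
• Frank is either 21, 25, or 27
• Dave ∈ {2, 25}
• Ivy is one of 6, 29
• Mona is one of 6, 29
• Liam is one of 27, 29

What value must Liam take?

The 7 variables together cover exactly {2, 6, 12, 21, 25, 27, 29} — 7 values for 7 variables — and 2 appears only in Dave's list, so Dave = 2.
The 6 still-open variables draw from only 6 values {6, 12, 21, 25, 27, 29}, so each is used; only Grace can be 12, hence Grace = 12.
The 2 variables Ivy and Mona are confined to {6, 29}, which locks those values in; drop them from Priya, Liam.
So Liam = 27.

27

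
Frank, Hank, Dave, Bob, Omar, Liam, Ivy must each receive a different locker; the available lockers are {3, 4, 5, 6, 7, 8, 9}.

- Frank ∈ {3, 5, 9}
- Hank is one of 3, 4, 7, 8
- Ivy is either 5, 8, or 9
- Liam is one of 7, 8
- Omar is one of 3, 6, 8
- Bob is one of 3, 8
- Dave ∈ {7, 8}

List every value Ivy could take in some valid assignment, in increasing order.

5, 9

The 7 variables draw from only 7 values {3, 4, 5, 6, 7, 8, 9}, so each is used; only Hank can be 4, hence Hank = 4.
Among the 6 still-open variables, 6 fits only Omar (and all 6 values in {3, 5, 6, 7, 8, 9} must be used), so Omar = 6.
The 2 variables Dave and Liam are confined to {7, 8}, which locks those values in; drop them from Bob, Ivy.
Bob has just one choice, so Bob = 3. Strike 3 from Frank.
No further eliminations apply; Ivy can still be any of 5, 9.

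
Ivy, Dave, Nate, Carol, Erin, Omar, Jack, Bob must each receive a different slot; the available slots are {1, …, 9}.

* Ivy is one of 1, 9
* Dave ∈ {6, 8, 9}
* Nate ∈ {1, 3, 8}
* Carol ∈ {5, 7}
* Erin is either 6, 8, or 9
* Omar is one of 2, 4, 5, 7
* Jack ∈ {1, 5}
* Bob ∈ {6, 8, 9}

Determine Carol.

Dave, Erin, Bob share exactly the 3 values {6, 8, 9}; by pigeonhole those values go to them, so strike 6, 8, 9 from Ivy, Nate.
Ivy's domain is down to {1}, so Ivy = 1. Strike 1 from Nate, Jack.
Nate has just one choice, so Nate = 3.
Jack's domain is down to {5}, so Jack = 5. Remove 5 from Carol, Omar.
So Carol = 7.

7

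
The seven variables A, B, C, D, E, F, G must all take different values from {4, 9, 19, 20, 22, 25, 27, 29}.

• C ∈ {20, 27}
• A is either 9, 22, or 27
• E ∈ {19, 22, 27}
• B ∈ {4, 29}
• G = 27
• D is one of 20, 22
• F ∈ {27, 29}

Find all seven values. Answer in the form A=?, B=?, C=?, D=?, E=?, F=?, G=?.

A=9, B=4, C=20, D=22, E=19, F=29, G=27

G must be 27 (only option left). Remove 27 from A, C, E, F.
C has just one choice, so C = 20. Strike 20 from D.
D must be 22 (only option left). Remove 22 from A, E.
E's domain is down to {19}, so E = 19.
F must be 29 (only option left). Remove 29 from B.
That leaves A = 9.
B must be 4 (only option left).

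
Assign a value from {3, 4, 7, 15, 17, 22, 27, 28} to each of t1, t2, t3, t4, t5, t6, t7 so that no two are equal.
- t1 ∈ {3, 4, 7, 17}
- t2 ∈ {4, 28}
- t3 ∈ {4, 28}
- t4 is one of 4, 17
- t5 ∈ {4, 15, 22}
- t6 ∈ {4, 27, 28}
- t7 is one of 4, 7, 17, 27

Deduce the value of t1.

3

The 2 variables t2 and t3 are confined to {4, 28}, which locks those values in; drop them from t1, t4, t5, t6, t7.
t4 has just one choice, so t4 = 17. So t1, t7 can't be 17.
That leaves t6 = 27. So t7 can't be 27.
t7's domain is down to {7}, so t7 = 7. Strike 7 from t1.
So t1 = 3.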